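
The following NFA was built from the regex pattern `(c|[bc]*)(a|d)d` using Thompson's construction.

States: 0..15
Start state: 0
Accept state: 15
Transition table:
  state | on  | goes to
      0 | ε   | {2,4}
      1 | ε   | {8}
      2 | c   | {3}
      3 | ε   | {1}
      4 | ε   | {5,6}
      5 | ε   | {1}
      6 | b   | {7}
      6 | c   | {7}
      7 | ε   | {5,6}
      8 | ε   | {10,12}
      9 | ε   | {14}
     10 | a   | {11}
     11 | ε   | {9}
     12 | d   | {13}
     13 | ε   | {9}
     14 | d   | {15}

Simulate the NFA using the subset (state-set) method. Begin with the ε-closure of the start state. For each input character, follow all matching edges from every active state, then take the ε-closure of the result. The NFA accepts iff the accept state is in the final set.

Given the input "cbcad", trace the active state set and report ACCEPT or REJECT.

start: ε-closure({0}) = {0,1,2,4,5,6,8,10,12}
'c' @ 1: {1,3,5,6,7,8,10,12}
'b' @ 2: {1,5,6,7,8,10,12}
'c' @ 3: {1,5,6,7,8,10,12}
'a' @ 4: {9,11,14}
'd' @ 5: {15}  ✓accept
final: {15}; accept 15 in set

Answer: ACCEPT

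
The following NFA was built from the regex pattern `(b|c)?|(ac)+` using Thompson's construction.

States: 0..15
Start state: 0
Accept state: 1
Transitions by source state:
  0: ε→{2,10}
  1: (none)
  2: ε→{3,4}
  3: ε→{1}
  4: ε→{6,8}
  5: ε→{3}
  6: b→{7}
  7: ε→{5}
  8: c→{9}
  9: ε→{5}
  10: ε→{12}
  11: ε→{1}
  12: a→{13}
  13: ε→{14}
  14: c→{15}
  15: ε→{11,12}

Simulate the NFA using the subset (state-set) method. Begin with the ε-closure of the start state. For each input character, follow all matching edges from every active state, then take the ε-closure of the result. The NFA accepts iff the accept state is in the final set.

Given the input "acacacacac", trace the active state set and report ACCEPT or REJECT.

Answer: ACCEPT

Steps:
start: ε-closure({0}) = {0,1,2,3,4,6,8,10,12}
'a' @ 1: {13,14}
'c' @ 2: {1,11,12,15}  [accepting]
'a' @ 3: {13,14}
'c' @ 4: {1,11,12,15}  [accepting]
'a' @ 5: {13,14}
'c' @ 6: {1,11,12,15}  [accepting]
'a' @ 7: {13,14}
'c' @ 8: {1,11,12,15}  [accepting]
'a' @ 9: {13,14}
'c' @ 10: {1,11,12,15}  [accepting]
final: {1,11,12,15}; accept 1 in set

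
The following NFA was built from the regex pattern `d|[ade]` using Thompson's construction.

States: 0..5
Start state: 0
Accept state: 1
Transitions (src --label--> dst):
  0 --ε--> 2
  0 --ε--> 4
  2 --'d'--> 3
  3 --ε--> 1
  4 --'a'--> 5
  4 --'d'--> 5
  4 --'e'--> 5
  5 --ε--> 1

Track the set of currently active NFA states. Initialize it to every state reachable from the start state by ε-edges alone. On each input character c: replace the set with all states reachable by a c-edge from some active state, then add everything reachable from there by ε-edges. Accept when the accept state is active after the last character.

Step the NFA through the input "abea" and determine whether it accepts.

start: ε-closure({0}) = {0,2,4}
'a' @ 1: {1,5}  [accepting]
'b' @ 2: {}  — state set empty
rest 'ea' ignored (set empty)
after full input: {}  (accept=1 not in)

Answer: REJECT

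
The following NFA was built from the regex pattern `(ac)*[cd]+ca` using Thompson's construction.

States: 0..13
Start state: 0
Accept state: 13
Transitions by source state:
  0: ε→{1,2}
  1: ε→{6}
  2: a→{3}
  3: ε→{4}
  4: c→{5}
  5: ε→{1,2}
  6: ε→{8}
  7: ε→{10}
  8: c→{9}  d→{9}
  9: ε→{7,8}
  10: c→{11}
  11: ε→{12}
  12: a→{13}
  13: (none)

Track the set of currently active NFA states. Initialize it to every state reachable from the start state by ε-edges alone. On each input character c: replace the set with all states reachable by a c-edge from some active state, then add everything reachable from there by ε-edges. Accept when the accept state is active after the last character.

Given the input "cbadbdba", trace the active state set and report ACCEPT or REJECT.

Answer: REJECT

Trace:
S₀ = ε-closure({0}) = {0,1,2,6,8}
'c' @ 1: {7,8,9,10}
'b' @ 2: {}  — no active states
rest 'adbdba' ignored (set empty)
end set {} — state 13 not in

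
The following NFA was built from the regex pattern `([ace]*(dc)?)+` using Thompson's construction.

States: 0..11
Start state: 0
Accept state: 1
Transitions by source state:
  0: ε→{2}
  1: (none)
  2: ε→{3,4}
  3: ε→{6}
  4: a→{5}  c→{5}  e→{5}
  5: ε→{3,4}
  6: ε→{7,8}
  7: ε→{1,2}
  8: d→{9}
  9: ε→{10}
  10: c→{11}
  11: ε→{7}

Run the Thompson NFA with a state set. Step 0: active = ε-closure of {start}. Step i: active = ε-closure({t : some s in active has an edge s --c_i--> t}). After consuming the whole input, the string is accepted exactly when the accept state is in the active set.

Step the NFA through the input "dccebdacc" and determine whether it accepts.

start: ε-closure({0}) = {0,1,2,3,4,6,7,8}
'd' @ 1: {9,10}
'c' @ 2: {1,2,3,4,6,7,8,11}  ✓accept
'c' @ 3: {1,2,3,4,5,6,7,8}  ✓accept
'e' @ 4: {1,2,3,4,5,6,7,8}  ✓accept
'b' @ 5: {}  — dead — no transitions
rest 'dacc' ignored (set empty)
final: {}; accept 1 not in set

Answer: REJECT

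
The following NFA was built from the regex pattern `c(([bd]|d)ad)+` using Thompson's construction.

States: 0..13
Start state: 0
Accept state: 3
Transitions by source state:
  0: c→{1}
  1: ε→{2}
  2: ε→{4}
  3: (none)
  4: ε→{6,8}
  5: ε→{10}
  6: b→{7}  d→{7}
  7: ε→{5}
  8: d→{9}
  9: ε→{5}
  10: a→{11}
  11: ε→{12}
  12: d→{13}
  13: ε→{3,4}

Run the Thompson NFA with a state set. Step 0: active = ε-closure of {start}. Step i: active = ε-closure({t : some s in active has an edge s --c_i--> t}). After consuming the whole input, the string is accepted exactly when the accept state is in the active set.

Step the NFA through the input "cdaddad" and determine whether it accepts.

S₀ = ε-closure({0}) = {0}
'c' @ 1: {1,2,4,6,8}
'd' @ 2: {5,7,9,10}
'a' @ 3: {11,12}
'd' @ 4: {3,4,6,8,13}  ✓accept
'd' @ 5: {5,7,9,10}
'a' @ 6: {11,12}
'd' @ 7: {3,4,6,8,13}  ✓accept
final: {3,4,6,8,13}; accept 3 in set

Answer: ACCEPT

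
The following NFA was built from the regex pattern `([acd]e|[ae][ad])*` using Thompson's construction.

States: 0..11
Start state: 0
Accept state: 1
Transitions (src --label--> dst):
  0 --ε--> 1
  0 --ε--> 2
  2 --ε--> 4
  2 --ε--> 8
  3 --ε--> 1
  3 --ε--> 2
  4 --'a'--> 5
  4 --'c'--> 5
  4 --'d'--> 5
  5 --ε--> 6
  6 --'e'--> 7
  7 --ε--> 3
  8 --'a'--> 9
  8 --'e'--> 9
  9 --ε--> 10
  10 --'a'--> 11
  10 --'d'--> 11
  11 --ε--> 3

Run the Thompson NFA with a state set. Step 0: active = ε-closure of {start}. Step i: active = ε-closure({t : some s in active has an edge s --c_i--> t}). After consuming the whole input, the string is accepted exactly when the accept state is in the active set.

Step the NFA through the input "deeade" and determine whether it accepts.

Answer: ACCEPT

Steps:
initial (ε-close {0}): {0,1,2,4,8}
'd' @ 1: {5,6}
'e' @ 2: {1,2,3,4,7,8}  [accepting]
'e' @ 3: {9,10}
'a' @ 4: {1,2,3,4,8,11}  [accepting]
'd' @ 5: {5,6}
'e' @ 6: {1,2,3,4,7,8}  [accepting]
end set {1,2,3,4,7,8} — state 1 in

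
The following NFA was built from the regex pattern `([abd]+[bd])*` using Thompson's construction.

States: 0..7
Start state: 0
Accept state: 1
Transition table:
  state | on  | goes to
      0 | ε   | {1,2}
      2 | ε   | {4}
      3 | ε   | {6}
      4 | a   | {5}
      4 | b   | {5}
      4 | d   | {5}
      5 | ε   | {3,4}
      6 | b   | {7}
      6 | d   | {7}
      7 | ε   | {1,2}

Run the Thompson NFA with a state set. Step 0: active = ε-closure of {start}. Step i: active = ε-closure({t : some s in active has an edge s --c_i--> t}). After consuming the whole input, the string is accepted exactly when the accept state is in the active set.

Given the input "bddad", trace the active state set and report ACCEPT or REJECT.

Answer: ACCEPT

Steps:
S₀ = ε-closure({0}) = {0,1,2,4}
'b' @ 1: {3,4,5,6}
'd' @ 2: {1,2,3,4,5,6,7}  (accept∈set)
'd' @ 3: {1,2,3,4,5,6,7}  (accept∈set)
'a' @ 4: {3,4,5,6}
'd' @ 5: {1,2,3,4,5,6,7}  (accept∈set)
end set {1,2,3,4,5,6,7} — state 1 in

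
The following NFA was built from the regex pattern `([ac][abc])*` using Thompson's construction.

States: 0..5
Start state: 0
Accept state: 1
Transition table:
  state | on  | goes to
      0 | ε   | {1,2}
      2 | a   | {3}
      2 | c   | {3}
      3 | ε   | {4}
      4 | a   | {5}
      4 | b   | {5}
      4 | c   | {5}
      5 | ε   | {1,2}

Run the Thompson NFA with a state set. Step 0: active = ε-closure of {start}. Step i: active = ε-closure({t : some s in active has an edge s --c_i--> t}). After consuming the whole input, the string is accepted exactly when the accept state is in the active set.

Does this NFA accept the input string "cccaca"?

initial (ε-close {0}): {0,1,2}
'c' @ 1: {3,4}
'c' @ 2: {1,2,5}  [accepting]
'c' @ 3: {3,4}
'a' @ 4: {1,2,5}  [accepting]
'c' @ 5: {3,4}
'a' @ 6: {1,2,5}  [accepting]
end set {1,2,5} — state 1 in

Answer: ACCEPT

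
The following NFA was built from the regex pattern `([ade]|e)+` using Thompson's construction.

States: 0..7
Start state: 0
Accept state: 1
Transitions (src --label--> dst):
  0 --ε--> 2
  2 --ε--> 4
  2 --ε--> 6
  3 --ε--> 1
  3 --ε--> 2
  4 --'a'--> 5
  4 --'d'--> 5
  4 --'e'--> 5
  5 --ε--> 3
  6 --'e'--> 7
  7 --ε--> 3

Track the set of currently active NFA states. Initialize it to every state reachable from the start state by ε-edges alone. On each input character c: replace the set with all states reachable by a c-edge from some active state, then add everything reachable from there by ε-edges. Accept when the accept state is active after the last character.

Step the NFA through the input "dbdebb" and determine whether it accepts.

S₀ = ε-closure({0}) = {0,2,4,6}
'd' @ 1: {1,2,3,4,5,6}  ✓accept
'b' @ 2: {}  — state set empty
rest 'debb' ignored (set empty)
final: {}; accept 1 not in set

Answer: REJECT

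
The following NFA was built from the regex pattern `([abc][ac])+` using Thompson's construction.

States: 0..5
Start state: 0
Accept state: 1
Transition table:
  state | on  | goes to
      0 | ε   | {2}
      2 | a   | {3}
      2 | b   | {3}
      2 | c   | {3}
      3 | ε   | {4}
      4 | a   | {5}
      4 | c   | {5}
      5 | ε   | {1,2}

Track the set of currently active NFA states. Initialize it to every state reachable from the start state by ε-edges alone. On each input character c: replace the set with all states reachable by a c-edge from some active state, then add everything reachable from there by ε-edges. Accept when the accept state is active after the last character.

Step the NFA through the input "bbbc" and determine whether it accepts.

Answer: REJECT

Steps:
S₀ = ε-closure({0}) = {0,2}
'b' @ 1: {3,4}
'b' @ 2: {}  — state set empty
rest 'bc' ignored (set empty)
final: {}; accept 1 not in set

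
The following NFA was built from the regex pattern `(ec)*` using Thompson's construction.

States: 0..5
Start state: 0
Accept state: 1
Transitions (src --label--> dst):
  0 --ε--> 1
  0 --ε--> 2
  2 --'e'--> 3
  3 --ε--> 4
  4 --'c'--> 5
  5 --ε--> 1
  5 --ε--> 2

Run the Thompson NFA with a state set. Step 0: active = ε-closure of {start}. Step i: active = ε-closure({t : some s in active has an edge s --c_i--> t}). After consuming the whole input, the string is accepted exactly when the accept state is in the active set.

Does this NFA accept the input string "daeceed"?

Answer: REJECT

Steps:
S₀ = ε-closure({0}) = {0,1,2}
'd' @ 1: {}  — dead — no transitions
rest 'aeceed' ignored (set empty)
end set {} — state 1 not in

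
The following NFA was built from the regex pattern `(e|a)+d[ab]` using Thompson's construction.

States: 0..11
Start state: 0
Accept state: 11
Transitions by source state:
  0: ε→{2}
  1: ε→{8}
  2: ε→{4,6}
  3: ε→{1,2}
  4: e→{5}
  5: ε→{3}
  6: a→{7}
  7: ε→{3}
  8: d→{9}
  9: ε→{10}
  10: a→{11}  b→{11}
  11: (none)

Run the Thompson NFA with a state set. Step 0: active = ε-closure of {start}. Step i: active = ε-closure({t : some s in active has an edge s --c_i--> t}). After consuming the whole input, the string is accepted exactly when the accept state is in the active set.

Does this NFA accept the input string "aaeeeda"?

start: ε-closure({0}) = {0,2,4,6}
'a' @ 1: {1,2,3,4,6,7,8}
'a' @ 2: {1,2,3,4,6,7,8}
'e' @ 3: {1,2,3,4,5,6,8}
'e' @ 4: {1,2,3,4,5,6,8}
'e' @ 5: {1,2,3,4,5,6,8}
'd' @ 6: {9,10}
'a' @ 7: {11}  (accept∈set)
after full input: {11}  (accept=11 in)

Answer: ACCEPT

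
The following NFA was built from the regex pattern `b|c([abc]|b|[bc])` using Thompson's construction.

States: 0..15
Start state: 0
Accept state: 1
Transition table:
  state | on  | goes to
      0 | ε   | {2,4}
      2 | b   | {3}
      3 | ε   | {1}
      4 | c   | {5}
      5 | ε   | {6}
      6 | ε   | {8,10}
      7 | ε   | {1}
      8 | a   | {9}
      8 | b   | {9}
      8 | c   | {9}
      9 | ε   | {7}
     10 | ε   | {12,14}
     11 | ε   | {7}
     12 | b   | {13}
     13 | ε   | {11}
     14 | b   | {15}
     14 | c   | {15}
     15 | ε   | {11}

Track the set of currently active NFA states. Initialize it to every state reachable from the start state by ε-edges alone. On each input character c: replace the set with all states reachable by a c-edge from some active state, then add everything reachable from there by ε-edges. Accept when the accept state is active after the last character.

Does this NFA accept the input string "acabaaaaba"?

S₀ = ε-closure({0}) = {0,2,4}
'a' @ 1: {}  — dead — no transitions
rest 'cabaaaaba' ignored (set empty)
after full input: {}  (accept=1 not in)

Answer: REJECT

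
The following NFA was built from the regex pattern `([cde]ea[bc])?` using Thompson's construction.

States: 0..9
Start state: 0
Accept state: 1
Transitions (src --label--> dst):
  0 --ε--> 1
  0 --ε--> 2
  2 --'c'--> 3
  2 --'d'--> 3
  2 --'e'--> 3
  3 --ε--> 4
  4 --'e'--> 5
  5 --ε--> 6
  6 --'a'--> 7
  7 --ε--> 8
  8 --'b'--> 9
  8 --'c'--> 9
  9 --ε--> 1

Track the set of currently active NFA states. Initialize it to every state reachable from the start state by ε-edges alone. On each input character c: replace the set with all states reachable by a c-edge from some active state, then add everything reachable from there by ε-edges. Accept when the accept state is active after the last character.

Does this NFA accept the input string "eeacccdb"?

initial (ε-close {0}): {0,1,2}
'e' @ 1: {3,4}
'e' @ 2: {5,6}
'a' @ 3: {7,8}
'c' @ 4: {1,9}  (accept∈set)
'c' @ 5: {}  — dead — no transitions
rest 'cdb' ignored (set empty)
final: {}; accept 1 not in set

Answer: REJECT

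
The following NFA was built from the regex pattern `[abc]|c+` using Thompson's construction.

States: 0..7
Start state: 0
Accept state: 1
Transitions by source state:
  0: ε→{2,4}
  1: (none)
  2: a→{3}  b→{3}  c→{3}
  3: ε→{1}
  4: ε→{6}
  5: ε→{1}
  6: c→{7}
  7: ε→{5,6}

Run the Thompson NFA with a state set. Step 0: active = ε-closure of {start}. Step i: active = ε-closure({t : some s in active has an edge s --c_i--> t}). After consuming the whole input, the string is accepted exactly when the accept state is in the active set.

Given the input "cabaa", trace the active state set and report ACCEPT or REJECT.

S₀ = ε-closure({0}) = {0,2,4,6}
'c' @ 1: {1,3,5,6,7}  [accepting]
'a' @ 2: {}  — no active states
rest 'baa' ignored (set empty)
final: {}; accept 1 not in set

Answer: REJECT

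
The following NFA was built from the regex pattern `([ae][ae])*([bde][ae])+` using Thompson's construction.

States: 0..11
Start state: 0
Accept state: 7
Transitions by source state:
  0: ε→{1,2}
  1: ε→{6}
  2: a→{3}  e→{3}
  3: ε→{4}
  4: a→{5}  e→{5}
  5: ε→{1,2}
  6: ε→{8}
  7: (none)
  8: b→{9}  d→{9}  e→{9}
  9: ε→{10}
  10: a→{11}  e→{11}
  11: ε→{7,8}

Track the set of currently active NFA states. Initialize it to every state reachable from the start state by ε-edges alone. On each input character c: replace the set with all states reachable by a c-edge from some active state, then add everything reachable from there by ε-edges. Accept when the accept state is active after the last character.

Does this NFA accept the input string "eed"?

S₀ = ε-closure({0}) = {0,1,2,6,8}
'e' @ 1: {3,4,9,10}
'e' @ 2: {1,2,5,6,7,8,11}  [accepting]
'd' @ 3: {9,10}
end set {9,10} — state 7 not in

Answer: REJECT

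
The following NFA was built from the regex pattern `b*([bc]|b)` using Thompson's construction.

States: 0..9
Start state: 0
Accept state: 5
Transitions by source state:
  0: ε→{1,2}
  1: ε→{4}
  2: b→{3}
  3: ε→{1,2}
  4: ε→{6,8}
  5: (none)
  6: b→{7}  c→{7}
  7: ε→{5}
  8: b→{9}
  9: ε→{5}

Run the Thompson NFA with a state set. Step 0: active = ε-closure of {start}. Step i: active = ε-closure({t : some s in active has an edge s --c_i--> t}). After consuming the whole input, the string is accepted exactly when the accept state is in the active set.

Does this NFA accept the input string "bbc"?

Answer: ACCEPT

Derivation:
initial (ε-close {0}): {0,1,2,4,6,8}
'b' @ 1: {1,2,3,4,5,6,7,8,9}  [accepting]
'b' @ 2: {1,2,3,4,5,6,7,8,9}  [accepting]
'c' @ 3: {5,7}  [accepting]
after full input: {5,7}  (accept=5 in)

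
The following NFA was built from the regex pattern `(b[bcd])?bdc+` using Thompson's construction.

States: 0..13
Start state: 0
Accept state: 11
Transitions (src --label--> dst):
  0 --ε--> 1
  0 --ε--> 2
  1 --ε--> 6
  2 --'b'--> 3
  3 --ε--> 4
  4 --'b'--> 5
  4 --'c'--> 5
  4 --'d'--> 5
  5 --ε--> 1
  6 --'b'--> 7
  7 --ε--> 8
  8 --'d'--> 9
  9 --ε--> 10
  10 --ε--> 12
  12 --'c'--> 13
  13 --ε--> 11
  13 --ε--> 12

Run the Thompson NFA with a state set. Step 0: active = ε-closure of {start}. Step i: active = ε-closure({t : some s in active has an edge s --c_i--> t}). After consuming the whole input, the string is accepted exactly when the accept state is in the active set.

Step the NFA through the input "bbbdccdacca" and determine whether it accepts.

S₀ = ε-closure({0}) = {0,1,2,6}
'b' @ 1: {3,4,7,8}
'b' @ 2: {1,5,6}
'b' @ 3: {7,8}
'd' @ 4: {9,10,12}
'c' @ 5: {11,12,13}  ✓accept
'c' @ 6: {11,12,13}  ✓accept
'd' @ 7: {}  — no active states
rest 'acca' ignored (set empty)
final: {}; accept 11 not in set

Answer: REJECT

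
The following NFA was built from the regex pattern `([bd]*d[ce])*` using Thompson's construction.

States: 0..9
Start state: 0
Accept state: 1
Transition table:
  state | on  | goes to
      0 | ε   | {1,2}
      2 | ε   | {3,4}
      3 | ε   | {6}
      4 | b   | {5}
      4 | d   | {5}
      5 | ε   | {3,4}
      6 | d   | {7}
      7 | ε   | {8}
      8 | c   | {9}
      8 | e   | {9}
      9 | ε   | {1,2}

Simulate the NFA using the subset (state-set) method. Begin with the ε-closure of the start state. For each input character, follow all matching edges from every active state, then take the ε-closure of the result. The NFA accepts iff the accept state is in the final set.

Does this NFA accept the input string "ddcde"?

Answer: ACCEPT

Steps:
S₀ = ε-closure({0}) = {0,1,2,3,4,6}
'd' @ 1: {3,4,5,6,7,8}
'd' @ 2: {3,4,5,6,7,8}
'c' @ 3: {1,2,3,4,6,9}  [accepting]
'd' @ 4: {3,4,5,6,7,8}
'e' @ 5: {1,2,3,4,6,9}  [accepting]
after full input: {1,2,3,4,6,9}  (accept=1 in)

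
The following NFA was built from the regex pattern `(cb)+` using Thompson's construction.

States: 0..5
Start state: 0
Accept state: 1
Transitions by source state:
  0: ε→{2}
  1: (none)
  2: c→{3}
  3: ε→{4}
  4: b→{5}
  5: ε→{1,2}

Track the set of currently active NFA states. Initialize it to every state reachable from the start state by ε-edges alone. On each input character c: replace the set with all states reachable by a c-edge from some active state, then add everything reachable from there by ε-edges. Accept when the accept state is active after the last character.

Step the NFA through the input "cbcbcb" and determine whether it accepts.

Answer: ACCEPT

Steps:
initial (ε-close {0}): {0,2}
'c' @ 1: {3,4}
'b' @ 2: {1,2,5}  [accepting]
'c' @ 3: {3,4}
'b' @ 4: {1,2,5}  [accepting]
'c' @ 5: {3,4}
'b' @ 6: {1,2,5}  [accepting]
final: {1,2,5}; accept 1 in set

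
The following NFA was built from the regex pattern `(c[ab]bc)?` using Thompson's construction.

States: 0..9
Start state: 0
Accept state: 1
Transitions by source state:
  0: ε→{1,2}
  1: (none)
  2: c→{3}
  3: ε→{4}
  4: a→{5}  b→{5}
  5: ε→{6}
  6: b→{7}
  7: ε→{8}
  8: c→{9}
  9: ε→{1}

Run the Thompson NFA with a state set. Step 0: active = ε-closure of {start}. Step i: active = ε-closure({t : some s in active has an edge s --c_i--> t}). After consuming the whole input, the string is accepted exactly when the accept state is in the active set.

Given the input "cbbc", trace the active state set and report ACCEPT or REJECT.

S₀ = ε-closure({0}) = {0,1,2}
'c' @ 1: {3,4}
'b' @ 2: {5,6}
'b' @ 3: {7,8}
'c' @ 4: {1,9}  (accept∈set)
end set {1,9} — state 1 in

Answer: ACCEPT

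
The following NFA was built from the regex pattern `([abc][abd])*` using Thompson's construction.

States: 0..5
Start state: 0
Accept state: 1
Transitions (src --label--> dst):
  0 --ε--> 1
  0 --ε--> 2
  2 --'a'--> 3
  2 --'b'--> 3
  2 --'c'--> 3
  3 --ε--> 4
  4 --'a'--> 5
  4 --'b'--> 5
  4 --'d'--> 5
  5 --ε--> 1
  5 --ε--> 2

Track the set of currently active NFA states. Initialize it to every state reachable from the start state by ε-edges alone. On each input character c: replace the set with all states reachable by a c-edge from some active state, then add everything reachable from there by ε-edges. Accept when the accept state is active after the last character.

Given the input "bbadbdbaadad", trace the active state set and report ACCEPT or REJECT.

Answer: ACCEPT

Derivation:
start: ε-closure({0}) = {0,1,2}
'b' @ 1: {3,4}
'b' @ 2: {1,2,5}  ✓accept
'a' @ 3: {3,4}
'd' @ 4: {1,2,5}  ✓accept
'b' @ 5: {3,4}
'd' @ 6: {1,2,5}  ✓accept
'b' @ 7: {3,4}
'a' @ 8: {1,2,5}  ✓accept
'a' @ 9: {3,4}
'd' @ 10: {1,2,5}  ✓accept
'a' @ 11: {3,4}
'd' @ 12: {1,2,5}  ✓accept
after full input: {1,2,5}  (accept=1 in)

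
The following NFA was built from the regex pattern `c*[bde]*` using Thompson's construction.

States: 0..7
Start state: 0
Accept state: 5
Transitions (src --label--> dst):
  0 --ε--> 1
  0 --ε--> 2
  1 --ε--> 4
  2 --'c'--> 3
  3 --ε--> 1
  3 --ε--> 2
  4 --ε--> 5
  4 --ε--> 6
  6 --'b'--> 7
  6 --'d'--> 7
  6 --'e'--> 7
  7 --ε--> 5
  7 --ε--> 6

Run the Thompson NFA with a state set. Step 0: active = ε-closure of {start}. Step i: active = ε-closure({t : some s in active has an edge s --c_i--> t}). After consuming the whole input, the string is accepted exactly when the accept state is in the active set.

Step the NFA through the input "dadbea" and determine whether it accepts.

Answer: REJECT

Derivation:
start: ε-closure({0}) = {0,1,2,4,5,6}
'd' @ 1: {5,6,7}  ✓accept
'a' @ 2: {}  — dead — no transitions
rest 'dbea' ignored (set empty)
final: {}; accept 5 not in set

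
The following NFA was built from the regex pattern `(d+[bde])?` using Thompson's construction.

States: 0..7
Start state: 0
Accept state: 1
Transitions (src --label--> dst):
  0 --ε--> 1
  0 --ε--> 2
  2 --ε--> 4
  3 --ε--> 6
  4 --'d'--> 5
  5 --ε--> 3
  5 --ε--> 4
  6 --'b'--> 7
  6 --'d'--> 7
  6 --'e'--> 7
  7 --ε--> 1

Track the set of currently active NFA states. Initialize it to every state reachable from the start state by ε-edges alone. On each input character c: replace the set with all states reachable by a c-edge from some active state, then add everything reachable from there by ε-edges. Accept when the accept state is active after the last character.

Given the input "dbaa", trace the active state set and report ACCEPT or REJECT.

start: ε-closure({0}) = {0,1,2,4}
'd' @ 1: {3,4,5,6}
'b' @ 2: {1,7}  [accepting]
'a' @ 3: {}  — no active states
rest 'a' ignored (set empty)
after full input: {}  (accept=1 not in)

Answer: REJECT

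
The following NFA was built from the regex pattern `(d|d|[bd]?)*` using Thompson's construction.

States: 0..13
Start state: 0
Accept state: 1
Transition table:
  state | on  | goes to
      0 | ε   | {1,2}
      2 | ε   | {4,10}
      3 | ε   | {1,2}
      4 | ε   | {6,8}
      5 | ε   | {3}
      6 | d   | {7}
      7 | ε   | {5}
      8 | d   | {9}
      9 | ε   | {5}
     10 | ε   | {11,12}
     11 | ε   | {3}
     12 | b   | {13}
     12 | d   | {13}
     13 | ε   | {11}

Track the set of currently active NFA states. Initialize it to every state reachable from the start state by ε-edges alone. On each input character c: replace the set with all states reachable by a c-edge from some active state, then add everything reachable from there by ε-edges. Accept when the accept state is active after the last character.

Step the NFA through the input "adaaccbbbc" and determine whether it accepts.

start: ε-closure({0}) = {0,1,2,3,4,6,8,10,11,12}
'a' @ 1: {}  — dead — no transitions
rest 'daaccbbbc' ignored (set empty)
after full input: {}  (accept=1 not in)

Answer: REJECT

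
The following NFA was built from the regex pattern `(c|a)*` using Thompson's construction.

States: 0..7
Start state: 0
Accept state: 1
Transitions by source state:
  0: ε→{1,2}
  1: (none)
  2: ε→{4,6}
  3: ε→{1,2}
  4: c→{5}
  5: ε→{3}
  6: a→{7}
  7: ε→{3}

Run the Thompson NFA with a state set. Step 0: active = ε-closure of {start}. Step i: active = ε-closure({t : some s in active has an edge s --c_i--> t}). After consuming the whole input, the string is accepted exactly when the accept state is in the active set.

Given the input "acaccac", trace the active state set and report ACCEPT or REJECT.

start: ε-closure({0}) = {0,1,2,4,6}
'a' @ 1: {1,2,3,4,6,7}  (accept∈set)
'c' @ 2: {1,2,3,4,5,6}  (accept∈set)
'a' @ 3: {1,2,3,4,6,7}  (accept∈set)
'c' @ 4: {1,2,3,4,5,6}  (accept∈set)
'c' @ 5: {1,2,3,4,5,6}  (accept∈set)
'a' @ 6: {1,2,3,4,6,7}  (accept∈set)
'c' @ 7: {1,2,3,4,5,6}  (accept∈set)
final: {1,2,3,4,5,6}; accept 1 in set

Answer: ACCEPT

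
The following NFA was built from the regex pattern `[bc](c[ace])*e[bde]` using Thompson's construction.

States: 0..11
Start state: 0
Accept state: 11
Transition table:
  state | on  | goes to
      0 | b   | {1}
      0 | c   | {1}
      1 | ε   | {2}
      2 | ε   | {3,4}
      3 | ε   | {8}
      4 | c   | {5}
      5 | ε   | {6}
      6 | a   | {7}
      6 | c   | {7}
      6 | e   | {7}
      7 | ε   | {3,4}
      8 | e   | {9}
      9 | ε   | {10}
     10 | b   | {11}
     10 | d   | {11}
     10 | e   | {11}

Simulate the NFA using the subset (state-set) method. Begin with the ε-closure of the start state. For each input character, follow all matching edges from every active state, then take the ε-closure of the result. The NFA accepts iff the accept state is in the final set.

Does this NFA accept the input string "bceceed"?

initial (ε-close {0}): {0}
'b' @ 1: {1,2,3,4,8}
'c' @ 2: {5,6}
'e' @ 3: {3,4,7,8}
'c' @ 4: {5,6}
'e' @ 5: {3,4,7,8}
'e' @ 6: {9,10}
'd' @ 7: {11}  (accept∈set)
end set {11} — state 11 in

Answer: ACCEPT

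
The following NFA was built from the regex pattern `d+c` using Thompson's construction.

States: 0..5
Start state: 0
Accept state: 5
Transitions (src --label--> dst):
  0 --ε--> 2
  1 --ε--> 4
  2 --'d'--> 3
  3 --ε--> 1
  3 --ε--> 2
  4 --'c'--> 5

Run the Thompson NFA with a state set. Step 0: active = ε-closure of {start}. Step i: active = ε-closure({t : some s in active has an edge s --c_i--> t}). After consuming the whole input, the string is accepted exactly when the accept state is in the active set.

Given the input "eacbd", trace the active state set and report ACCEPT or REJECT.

S₀ = ε-closure({0}) = {0,2}
'e' @ 1: {}  — no active states
rest 'acbd' ignored (set empty)
final: {}; accept 5 not in set

Answer: REJECT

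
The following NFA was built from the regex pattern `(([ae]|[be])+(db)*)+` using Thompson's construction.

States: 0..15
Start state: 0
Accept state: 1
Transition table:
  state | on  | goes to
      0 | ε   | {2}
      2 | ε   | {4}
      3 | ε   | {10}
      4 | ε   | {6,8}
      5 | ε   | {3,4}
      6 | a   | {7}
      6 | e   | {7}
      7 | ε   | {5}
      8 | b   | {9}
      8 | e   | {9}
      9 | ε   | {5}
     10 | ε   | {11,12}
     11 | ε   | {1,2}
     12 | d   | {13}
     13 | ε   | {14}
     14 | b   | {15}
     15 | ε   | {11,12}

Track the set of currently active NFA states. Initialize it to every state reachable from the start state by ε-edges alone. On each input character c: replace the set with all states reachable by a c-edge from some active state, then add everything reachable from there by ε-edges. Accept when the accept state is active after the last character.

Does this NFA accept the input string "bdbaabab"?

initial (ε-close {0}): {0,2,4,6,8}
'b' @ 1: {1,2,3,4,5,6,8,9,10,11,12}  ✓accept
'd' @ 2: {13,14}
'b' @ 3: {1,2,4,6,8,11,12,15}  ✓accept
'a' @ 4: {1,2,3,4,5,6,7,8,10,11,12}  ✓accept
'a' @ 5: {1,2,3,4,5,6,7,8,10,11,12}  ✓accept
'b' @ 6: {1,2,3,4,5,6,8,9,10,11,12}  ✓accept
'a' @ 7: {1,2,3,4,5,6,7,8,10,11,12}  ✓accept
'b' @ 8: {1,2,3,4,5,6,8,9,10,11,12}  ✓accept
end set {1,2,3,4,5,6,8,9,10,11,12} — state 1 in

Answer: ACCEPT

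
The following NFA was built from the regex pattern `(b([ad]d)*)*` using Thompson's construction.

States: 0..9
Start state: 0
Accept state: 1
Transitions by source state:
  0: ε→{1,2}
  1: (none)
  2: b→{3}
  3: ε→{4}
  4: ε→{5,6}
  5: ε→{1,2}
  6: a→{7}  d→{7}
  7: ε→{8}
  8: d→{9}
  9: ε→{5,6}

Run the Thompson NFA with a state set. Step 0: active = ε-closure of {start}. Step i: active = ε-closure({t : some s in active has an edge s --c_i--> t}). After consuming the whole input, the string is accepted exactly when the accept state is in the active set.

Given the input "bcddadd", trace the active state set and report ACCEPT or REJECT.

S₀ = ε-closure({0}) = {0,1,2}
'b' @ 1: {1,2,3,4,5,6}  ✓accept
'c' @ 2: {}  — dead — no transitions
rest 'ddadd' ignored (set empty)
end set {} — state 1 not in

Answer: REJECT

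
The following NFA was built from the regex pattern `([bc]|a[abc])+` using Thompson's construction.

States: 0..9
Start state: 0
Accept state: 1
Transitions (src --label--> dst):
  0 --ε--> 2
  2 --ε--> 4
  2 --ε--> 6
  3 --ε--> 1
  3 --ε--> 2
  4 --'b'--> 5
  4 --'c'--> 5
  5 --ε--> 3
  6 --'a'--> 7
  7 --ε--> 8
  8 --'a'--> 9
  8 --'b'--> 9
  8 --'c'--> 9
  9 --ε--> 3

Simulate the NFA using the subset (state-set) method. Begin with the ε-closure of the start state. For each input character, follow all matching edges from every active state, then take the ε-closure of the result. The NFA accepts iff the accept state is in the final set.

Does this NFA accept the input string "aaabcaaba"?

Answer: REJECT

Steps:
start: ε-closure({0}) = {0,2,4,6}
'a' @ 1: {7,8}
'a' @ 2: {1,2,3,4,6,9}  (accept∈set)
'a' @ 3: {7,8}
'b' @ 4: {1,2,3,4,6,9}  (accept∈set)
'c' @ 5: {1,2,3,4,5,6}  (accept∈set)
'a' @ 6: {7,8}
'a' @ 7: {1,2,3,4,6,9}  (accept∈set)
'b' @ 8: {1,2,3,4,5,6}  (accept∈set)
'a' @ 9: {7,8}
after full input: {7,8}  (accept=1 not in)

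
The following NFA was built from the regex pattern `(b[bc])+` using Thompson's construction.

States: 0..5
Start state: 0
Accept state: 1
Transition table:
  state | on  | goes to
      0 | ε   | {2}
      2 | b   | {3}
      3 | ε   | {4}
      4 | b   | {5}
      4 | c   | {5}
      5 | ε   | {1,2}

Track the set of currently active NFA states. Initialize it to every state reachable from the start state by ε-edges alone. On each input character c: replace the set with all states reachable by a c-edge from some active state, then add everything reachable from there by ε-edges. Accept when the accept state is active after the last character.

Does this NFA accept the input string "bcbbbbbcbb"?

Answer: ACCEPT

Derivation:
initial (ε-close {0}): {0,2}
'b' @ 1: {3,4}
'c' @ 2: {1,2,5}  (accept∈set)
'b' @ 3: {3,4}
'b' @ 4: {1,2,5}  (accept∈set)
'b' @ 5: {3,4}
'b' @ 6: {1,2,5}  (accept∈set)
'b' @ 7: {3,4}
'c' @ 8: {1,2,5}  (accept∈set)
'b' @ 9: {3,4}
'b' @ 10: {1,2,5}  (accept∈set)
end set {1,2,5} — state 1 in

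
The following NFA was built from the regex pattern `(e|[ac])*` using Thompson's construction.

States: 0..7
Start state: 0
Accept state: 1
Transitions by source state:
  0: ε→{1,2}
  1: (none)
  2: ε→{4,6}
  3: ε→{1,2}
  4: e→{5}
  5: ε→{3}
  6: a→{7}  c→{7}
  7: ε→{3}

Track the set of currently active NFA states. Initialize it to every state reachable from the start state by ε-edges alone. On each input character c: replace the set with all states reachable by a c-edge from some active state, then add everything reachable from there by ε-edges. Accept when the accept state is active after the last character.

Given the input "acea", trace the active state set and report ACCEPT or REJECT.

Answer: ACCEPT

Derivation:
initial (ε-close {0}): {0,1,2,4,6}
'a' @ 1: {1,2,3,4,6,7}  (accept∈set)
'c' @ 2: {1,2,3,4,6,7}  (accept∈set)
'e' @ 3: {1,2,3,4,5,6}  (accept∈set)
'a' @ 4: {1,2,3,4,6,7}  (accept∈set)
end set {1,2,3,4,6,7} — state 1 in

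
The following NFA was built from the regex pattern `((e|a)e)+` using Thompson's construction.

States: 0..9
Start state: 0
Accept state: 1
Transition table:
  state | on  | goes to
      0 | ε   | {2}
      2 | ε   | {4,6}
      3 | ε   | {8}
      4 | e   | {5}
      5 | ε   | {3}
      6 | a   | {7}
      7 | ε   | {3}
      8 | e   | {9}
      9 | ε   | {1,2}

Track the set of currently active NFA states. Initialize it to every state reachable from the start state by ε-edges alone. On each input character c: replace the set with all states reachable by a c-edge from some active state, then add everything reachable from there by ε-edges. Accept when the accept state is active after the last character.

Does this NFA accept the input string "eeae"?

initial (ε-close {0}): {0,2,4,6}
'e' @ 1: {3,5,8}
'e' @ 2: {1,2,4,6,9}  (accept∈set)
'a' @ 3: {3,7,8}
'e' @ 4: {1,2,4,6,9}  (accept∈set)
end set {1,2,4,6,9} — state 1 in

Answer: ACCEPT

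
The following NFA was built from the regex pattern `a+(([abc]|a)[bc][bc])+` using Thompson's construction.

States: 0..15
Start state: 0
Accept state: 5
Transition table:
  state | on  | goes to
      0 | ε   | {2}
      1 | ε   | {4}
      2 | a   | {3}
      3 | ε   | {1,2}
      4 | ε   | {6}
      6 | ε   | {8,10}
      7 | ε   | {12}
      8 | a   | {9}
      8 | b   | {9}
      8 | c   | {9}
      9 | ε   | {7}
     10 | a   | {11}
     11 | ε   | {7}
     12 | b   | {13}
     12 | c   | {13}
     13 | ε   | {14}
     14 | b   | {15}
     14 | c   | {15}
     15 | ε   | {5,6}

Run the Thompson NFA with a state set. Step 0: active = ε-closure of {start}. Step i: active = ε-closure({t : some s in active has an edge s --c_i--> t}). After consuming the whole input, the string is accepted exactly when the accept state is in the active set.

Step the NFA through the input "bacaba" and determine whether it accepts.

start: ε-closure({0}) = {0,2}
'b' @ 1: {}  — no active states
rest 'acaba' ignored (set empty)
end set {} — state 5 not in

Answer: REJECT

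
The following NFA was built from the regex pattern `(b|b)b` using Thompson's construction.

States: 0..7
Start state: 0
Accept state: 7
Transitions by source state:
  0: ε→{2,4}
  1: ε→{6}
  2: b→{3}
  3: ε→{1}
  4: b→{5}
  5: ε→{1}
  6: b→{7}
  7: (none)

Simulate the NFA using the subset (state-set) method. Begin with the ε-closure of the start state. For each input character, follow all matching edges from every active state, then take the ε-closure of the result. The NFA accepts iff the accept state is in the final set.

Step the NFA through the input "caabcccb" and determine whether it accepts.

S₀ = ε-closure({0}) = {0,2,4}
'c' @ 1: {}  — dead — no transitions
rest 'aabcccb' ignored (set empty)
final: {}; accept 7 not in set

Answer: REJECT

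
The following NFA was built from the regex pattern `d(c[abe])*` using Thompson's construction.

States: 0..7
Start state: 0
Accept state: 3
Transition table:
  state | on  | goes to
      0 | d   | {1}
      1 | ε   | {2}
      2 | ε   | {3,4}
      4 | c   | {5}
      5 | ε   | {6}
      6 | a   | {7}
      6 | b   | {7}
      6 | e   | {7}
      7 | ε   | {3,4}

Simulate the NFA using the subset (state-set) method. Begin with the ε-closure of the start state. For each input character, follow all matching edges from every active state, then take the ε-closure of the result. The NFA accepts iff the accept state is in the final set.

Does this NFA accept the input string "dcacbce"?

Answer: ACCEPT

Steps:
S₀ = ε-closure({0}) = {0}
'd' @ 1: {1,2,3,4}  ✓accept
'c' @ 2: {5,6}
'a' @ 3: {3,4,7}  ✓accept
'c' @ 4: {5,6}
'b' @ 5: {3,4,7}  ✓accept
'c' @ 6: {5,6}
'e' @ 7: {3,4,7}  ✓accept
final: {3,4,7}; accept 3 in set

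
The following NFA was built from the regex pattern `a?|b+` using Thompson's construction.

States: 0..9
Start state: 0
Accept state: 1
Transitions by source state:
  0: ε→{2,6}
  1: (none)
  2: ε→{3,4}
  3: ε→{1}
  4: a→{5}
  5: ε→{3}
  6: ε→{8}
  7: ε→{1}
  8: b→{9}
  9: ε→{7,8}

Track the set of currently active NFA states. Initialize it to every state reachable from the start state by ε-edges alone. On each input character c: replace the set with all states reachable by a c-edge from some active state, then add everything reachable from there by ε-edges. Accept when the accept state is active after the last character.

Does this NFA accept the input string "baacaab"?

start: ε-closure({0}) = {0,1,2,3,4,6,8}
'b' @ 1: {1,7,8,9}  (accept∈set)
'a' @ 2: {}  — dead — no transitions
rest 'acaab' ignored (set empty)
final: {}; accept 1 not in set

Answer: REJECT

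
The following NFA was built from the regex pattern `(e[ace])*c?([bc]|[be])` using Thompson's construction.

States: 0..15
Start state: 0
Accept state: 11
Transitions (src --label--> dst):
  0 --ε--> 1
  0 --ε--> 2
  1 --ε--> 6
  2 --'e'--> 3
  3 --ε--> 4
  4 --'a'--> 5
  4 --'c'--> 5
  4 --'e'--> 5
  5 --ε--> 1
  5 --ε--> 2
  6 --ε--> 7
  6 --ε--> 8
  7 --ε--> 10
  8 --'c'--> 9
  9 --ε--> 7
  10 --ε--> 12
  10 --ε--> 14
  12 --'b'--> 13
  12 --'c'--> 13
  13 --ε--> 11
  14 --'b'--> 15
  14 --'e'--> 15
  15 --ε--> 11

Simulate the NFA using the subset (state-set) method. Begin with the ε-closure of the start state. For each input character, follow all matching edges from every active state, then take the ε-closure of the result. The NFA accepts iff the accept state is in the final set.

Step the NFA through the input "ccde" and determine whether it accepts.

initial (ε-close {0}): {0,1,2,6,7,8,10,12,14}
'c' @ 1: {7,9,10,11,12,13,14}  (accept∈set)
'c' @ 2: {11,13}  (accept∈set)
'd' @ 3: {}  — state set empty
rest 'e' ignored (set empty)
end set {} — state 11 not in

Answer: REJECT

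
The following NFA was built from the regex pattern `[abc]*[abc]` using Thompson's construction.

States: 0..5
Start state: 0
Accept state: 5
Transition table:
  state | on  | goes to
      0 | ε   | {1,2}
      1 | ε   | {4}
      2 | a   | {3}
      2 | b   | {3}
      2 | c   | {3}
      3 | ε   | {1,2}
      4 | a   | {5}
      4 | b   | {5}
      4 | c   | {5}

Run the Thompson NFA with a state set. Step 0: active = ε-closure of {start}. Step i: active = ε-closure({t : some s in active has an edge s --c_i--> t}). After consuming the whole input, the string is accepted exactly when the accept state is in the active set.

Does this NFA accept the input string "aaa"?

Answer: ACCEPT

Trace:
initial (ε-close {0}): {0,1,2,4}
'a' @ 1: {1,2,3,4,5}  ✓accept
'a' @ 2: {1,2,3,4,5}  ✓accept
'a' @ 3: {1,2,3,4,5}  ✓accept
after full input: {1,2,3,4,5}  (accept=5 in)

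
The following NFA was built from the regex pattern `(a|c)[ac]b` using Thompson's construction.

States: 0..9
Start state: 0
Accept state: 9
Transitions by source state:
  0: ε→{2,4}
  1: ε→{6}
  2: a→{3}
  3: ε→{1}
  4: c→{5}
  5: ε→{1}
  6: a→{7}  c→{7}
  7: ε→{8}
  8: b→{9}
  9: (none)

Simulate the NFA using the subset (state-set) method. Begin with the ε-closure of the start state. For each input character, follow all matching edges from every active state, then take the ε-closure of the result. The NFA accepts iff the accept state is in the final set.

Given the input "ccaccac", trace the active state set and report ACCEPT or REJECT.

Answer: REJECT

Derivation:
S₀ = ε-closure({0}) = {0,2,4}
'c' @ 1: {1,5,6}
'c' @ 2: {7,8}
'a' @ 3: {}  — state set empty
rest 'ccac' ignored (set empty)
end set {} — state 9 not in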